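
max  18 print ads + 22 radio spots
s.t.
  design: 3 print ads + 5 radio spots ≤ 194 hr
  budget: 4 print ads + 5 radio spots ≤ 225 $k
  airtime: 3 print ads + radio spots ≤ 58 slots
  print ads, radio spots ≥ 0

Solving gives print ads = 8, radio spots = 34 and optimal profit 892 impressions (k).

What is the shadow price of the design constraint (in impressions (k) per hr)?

At the optimum: design uses 194 of 194 (binding); budget uses 202 of 225 (slack = 23); airtime uses 58 of 58 (binding).
By complementary slackness, y = 0 for the non-binding constraint.
From A_Bᵀ y = c: 3·y_design + 3·y_airtime = 18; 5·y_design + 1·y_airtime = 22.
Solving: y_design = 4, y_airtime = 2.
Shadow price of design = 4.

4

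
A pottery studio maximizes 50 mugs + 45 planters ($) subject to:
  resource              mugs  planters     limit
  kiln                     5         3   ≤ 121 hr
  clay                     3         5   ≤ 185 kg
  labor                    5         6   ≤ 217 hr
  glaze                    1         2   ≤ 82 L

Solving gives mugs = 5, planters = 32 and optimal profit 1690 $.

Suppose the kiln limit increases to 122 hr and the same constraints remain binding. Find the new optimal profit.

Check each constraint at x*: kiln 121/121 (tight); clay 175/185 (slack 10); labor 217/217 (tight); glaze 69/82 (slack 13).
Slack constraints have shadow price 0 (complementary slackness).
The binding rows give the dual system: 5·y_kiln + 5·y_labor = 50 and 3·y_kiln + 6·y_labor = 45.
→ y_kiln = 5 and y_labor = 5.
Δz = y_kiln·Δb = 5 × (1) = 5, so new z* = 1690 + 5 = 1695.

1695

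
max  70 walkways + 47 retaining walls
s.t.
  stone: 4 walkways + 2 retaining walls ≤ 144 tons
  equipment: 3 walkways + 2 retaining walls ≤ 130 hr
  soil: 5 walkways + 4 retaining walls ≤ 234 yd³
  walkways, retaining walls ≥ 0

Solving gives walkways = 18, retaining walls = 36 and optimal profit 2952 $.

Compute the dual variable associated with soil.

At the optimum: stone uses 144 of 144 (binding); equipment uses 126 of 130 (slack = 4); soil uses 234 of 234 (binding).
By complementary slackness, y = 0 for the non-binding constraint.
The binding rows give the dual system: 4·y_stone + 5·y_soil = 70 and 2·y_stone + 4·y_soil = 47.
This yields shadow prices y_stone = 7.5, y_soil = 8.
Shadow price of soil = 8.

8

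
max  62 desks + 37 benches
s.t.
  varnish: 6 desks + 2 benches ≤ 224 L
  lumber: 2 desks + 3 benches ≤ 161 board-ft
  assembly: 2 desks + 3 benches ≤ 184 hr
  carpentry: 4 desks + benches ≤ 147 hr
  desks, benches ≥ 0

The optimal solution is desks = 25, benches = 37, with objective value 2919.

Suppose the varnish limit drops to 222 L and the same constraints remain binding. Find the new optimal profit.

2903

Binding: varnish and lumber. Non-binding: assembly (23 unused), carpentry (10 unused).
Slack constraints have shadow price 0 (complementary slackness).
Dual feasibility on the basic columns requires 6·y_varnish + 2·y_lumber = 62, 2·y_varnish + 3·y_lumber = 37.
→ y_varnish = 8 and y_lumber = 7.
Δz = y_varnish·Δb = 8 × (-2) = -16, so new z* = 2919 − 16 = 2903.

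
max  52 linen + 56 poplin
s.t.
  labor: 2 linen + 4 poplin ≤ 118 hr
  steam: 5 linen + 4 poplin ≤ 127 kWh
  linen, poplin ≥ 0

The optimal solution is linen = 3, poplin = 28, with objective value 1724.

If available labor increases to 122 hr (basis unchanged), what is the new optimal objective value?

1748

Check each constraint at x*: labor 118/118 (tight); steam 127/127 (tight).
The binding rows give the dual system: 2·y_labor + 5·y_steam = 52 and 4·y_labor + 4·y_steam = 56.
This yields shadow prices y_labor = 6, y_steam = 8.
Δz = y_labor·Δb = 6 × (4) = 24, so new z* = 1724 + 24 = 1748.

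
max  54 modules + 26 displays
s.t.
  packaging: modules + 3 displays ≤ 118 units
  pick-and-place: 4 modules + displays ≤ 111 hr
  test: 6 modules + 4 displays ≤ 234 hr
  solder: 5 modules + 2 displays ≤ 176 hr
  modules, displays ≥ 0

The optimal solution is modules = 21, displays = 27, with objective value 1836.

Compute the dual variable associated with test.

Binding: pick-and-place and test. Non-binding: packaging (16 unused), solder (17 unused).
Slack constraints have shadow price 0 (complementary slackness).
From A_Bᵀ y = c: 4·y_pick-and-place + 6·y_test = 54; 1·y_pick-and-place + 4·y_test = 26.
Solving: y_pick-and-place = 6, y_test = 5.
Shadow price of test = 5.

5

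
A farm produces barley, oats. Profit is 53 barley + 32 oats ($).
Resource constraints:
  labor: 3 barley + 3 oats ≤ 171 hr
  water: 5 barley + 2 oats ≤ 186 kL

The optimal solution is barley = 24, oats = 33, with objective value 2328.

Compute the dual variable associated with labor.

At the optimum: labor uses 171 of 171 (binding); water uses 186 of 186 (binding).
From A_Bᵀ y = c: 3·y_labor + 5·y_water = 53; 3·y_labor + 2·y_water = 32.
→ y_labor = 6 and y_water = 7.
Shadow price of labor = 6.

6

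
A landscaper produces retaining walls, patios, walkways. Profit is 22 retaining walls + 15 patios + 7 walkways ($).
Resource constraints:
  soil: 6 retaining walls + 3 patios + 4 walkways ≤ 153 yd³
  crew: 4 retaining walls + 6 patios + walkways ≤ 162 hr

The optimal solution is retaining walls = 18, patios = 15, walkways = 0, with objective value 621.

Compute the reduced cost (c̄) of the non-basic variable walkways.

Both soil and crew are binding at x*.
From A_Bᵀ y = c: 6·y_soil + 4·y_crew = 22; 3·y_soil + 6·y_crew = 15.
This yields shadow prices y_soil = 3, y_crew = 1.
Reduced cost of walkways: c₃ − yᵀa₃ = 7 − (3·4 + 1·1) = 7 − 13 = -6.

-6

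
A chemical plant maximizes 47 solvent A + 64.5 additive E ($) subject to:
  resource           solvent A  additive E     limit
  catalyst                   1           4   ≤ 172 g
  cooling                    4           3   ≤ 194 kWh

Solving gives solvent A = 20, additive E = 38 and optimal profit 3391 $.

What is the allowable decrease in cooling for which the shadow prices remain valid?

Binding constraints: catalyst, cooling. The basis is B = [[1,4],[4,3]] with det -13.
Per unit decrease in cooling, x* moves by d = (-0.3077, 0.0769).
The basis stays optimal until solvent A reaches 0; allowable decrease = 65 kWh.

65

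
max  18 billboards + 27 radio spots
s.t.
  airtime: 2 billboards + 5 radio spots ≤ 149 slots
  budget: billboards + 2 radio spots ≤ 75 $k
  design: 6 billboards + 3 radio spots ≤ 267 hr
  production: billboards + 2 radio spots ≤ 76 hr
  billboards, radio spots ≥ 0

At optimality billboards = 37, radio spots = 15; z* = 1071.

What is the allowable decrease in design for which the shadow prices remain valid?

Binding constraints: airtime, design. The basis is B = [[2,5],[6,3]] with det -24.
Per unit decrease in design, x* moves by d = (-0.2083, 0.0833).
The basis stays optimal until billboards reaches 0; allowable decrease = 177.6 hr.

177.6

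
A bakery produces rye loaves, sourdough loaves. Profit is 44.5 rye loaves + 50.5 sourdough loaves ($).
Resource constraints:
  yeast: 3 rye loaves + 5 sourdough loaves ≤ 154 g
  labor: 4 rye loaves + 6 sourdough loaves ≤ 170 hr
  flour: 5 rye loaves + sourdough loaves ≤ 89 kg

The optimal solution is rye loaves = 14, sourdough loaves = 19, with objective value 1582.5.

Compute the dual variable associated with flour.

Check each constraint at x*: yeast 137/154 (slack 17); labor 170/170 (tight); flour 89/89 (tight).
By complementary slackness, y = 0 for the non-binding constraint.
The binding rows give the dual system: 4·y_labor + 5·y_flour = 44.5 and 6·y_labor + 1·y_flour = 50.5.
Solving: y_labor = 8, y_flour = 2.5.
Shadow price of flour = 2.5.

2.5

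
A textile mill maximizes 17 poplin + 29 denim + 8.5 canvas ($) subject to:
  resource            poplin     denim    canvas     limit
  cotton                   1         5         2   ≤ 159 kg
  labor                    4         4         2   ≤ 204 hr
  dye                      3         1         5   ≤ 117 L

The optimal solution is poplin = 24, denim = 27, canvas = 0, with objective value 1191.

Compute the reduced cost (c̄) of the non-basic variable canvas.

Check each constraint at x*: cotton 159/159 (tight); labor 204/204 (tight); dye 99/117 (slack 18).
Since dye is not tight, its dual is 0.
Dual feasibility on the basic columns requires 1·y_cotton + 4·y_labor = 17, 5·y_cotton + 4·y_labor = 29.
Solving: y_cotton = 3, y_labor = 3.5.
Reduced cost of canvas: c₃ − yᵀa₃ = 8.5 − (3·2 + 3.5·2) = 8.5 − 13 = -4.5.

-4.5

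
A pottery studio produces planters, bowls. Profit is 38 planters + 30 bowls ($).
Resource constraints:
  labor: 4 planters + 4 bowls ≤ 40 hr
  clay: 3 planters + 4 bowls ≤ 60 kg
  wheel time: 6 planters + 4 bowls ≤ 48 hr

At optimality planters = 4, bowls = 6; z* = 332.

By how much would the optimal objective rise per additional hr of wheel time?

At the optimum: labor uses 40 of 40 (binding); clay uses 36 of 60 (slack = 24); wheel time uses 48 of 48 (binding).
By complementary slackness, y = 0 for the non-binding constraint.
The binding rows give the dual system: 4·y_labor + 6·y_wheel time = 38 and 4·y_labor + 4·y_wheel time = 30.
→ y_labor = 3.5 and y_wheel time = 4.
Shadow price of wheel time = 4.

4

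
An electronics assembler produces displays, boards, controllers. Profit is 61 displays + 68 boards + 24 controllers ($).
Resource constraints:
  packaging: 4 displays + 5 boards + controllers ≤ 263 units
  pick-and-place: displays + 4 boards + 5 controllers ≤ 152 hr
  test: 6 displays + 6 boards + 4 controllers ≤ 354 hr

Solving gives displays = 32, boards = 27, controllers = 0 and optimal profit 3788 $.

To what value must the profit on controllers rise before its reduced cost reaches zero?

29

Check each constraint at x*: packaging 263/263 (tight); pick-and-place 140/152 (slack 12); test 354/354 (tight).
By complementary slackness, y = 0 for the non-binding constraint.
The binding rows give the dual system: 4·y_packaging + 6·y_test = 61 and 5·y_packaging + 6·y_test = 68.
This yields shadow prices y_packaging = 7, y_test = 5.5.
controllers enters the basis when its profit ≥ yᵀa₃ = 7·1 + 5.5·4 = 29.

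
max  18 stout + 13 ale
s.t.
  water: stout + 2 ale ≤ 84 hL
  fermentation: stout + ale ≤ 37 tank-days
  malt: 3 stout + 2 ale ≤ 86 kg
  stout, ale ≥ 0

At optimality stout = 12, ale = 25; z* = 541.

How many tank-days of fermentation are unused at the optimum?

0

fermentation used = 1·12 + 1·25 = 37; slack = 37 − 37 = 0.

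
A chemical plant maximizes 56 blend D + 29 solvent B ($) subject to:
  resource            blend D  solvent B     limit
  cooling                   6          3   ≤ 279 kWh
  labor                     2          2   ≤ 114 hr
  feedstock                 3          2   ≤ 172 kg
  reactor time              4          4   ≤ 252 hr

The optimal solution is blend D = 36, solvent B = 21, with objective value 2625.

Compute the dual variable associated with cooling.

At the optimum: cooling uses 279 of 279 (binding); labor uses 114 of 114 (binding); feedstock uses 150 of 172 (slack = 22); reactor time uses 228 of 252 (slack = 24).
Since feedstock, reactor time are not tight, their duals are 0.
From A_Bᵀ y = c: 6·y_cooling + 2·y_labor = 56; 3·y_cooling + 2·y_labor = 29.
Solving: y_cooling = 9, y_labor = 1.
Shadow price of cooling = 9.

9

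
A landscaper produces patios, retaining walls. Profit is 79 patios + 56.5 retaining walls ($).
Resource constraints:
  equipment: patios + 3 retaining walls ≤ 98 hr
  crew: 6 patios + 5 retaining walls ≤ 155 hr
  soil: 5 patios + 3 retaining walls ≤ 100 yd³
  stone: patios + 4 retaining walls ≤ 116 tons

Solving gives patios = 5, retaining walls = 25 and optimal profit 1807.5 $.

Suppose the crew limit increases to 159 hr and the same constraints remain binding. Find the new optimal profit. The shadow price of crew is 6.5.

1833.5

Δb = 4, so new z* = 1807.5 + (6.5)·(4) = 1807.5 + 26 = 1833.5.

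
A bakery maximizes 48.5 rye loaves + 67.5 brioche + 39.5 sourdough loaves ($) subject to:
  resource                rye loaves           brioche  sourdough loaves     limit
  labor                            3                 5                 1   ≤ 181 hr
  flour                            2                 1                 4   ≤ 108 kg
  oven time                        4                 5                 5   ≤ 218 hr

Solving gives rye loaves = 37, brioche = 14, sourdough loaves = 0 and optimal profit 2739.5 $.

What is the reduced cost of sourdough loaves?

At the optimum: labor uses 181 of 181 (binding); flour uses 88 of 108 (slack = 20); oven time uses 218 of 218 (binding).
By complementary slackness, y = 0 for the non-binding constraint.
The binding rows give the dual system: 3·y_labor + 4·y_oven time = 48.5 and 5·y_labor + 5·y_oven time = 67.5.
Solving: y_labor = 5.5, y_oven time = 8.
Reduced cost of sourdough loaves: c₃ − yᵀa₃ = 39.5 − (5.5·1 + 8·5) = 39.5 − 45.5 = -6.

-6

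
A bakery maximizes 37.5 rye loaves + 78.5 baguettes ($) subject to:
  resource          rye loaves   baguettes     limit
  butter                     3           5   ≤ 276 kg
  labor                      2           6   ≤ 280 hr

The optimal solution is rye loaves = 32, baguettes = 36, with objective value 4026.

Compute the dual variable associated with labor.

Both butter and labor are binding at x*.
From A_Bᵀ y = c: 3·y_butter + 2·y_labor = 37.5; 5·y_butter + 6·y_labor = 78.5.
Solving: y_butter = 8.5, y_labor = 6.
Shadow price of labor = 6.

6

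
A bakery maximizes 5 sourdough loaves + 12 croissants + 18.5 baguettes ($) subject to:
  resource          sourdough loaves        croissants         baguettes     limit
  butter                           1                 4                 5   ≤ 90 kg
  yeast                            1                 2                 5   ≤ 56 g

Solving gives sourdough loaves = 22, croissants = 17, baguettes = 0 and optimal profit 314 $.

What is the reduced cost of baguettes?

Check each constraint at x*: butter 90/90 (tight); yeast 56/56 (tight).
Dual feasibility on the basic columns requires 1·y_butter + 1·y_yeast = 5, 4·y_butter + 2·y_yeast = 12.
→ y_butter = 1 and y_yeast = 4.
Reduced cost of baguettes: c₃ − yᵀa₃ = 18.5 − (1·5 + 4·5) = 18.5 − 25 = -6.5.

-6.5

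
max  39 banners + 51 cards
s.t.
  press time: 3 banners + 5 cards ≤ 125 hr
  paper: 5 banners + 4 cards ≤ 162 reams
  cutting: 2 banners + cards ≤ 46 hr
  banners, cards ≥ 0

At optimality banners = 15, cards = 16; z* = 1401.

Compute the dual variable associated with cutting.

At the optimum: press time uses 125 of 125 (binding); paper uses 139 of 162 (slack = 23); cutting uses 46 of 46 (binding).
Slack constraints have shadow price 0 (complementary slackness).
Dual feasibility on the basic columns requires 3·y_press time + 2·y_cutting = 39, 5·y_press time + 1·y_cutting = 51.
Solving: y_press time = 9, y_cutting = 6.
Shadow price of cutting = 6.

6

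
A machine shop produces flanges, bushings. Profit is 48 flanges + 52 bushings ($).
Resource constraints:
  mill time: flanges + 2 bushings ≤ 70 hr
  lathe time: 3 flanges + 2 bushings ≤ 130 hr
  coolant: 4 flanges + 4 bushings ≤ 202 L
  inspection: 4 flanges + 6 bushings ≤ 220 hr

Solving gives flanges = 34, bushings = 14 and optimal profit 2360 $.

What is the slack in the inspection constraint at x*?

inspection used = 4·34 + 6·14 = 220; slack = 220 − 220 = 0.

0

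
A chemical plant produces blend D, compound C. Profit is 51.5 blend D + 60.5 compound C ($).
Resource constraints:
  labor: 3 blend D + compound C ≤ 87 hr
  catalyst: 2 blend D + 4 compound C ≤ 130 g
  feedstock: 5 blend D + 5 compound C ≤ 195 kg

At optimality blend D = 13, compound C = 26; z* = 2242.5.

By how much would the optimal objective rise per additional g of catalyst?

4.5

Check each constraint at x*: labor 65/87 (slack 22); catalyst 130/130 (tight); feedstock 195/195 (tight).
Slack constraints have shadow price 0 (complementary slackness).
The binding rows give the dual system: 2·y_catalyst + 5·y_feedstock = 51.5 and 4·y_catalyst + 5·y_feedstock = 60.5.
This yields shadow prices y_catalyst = 4.5, y_feedstock = 8.5.
Shadow price of catalyst = 4.5.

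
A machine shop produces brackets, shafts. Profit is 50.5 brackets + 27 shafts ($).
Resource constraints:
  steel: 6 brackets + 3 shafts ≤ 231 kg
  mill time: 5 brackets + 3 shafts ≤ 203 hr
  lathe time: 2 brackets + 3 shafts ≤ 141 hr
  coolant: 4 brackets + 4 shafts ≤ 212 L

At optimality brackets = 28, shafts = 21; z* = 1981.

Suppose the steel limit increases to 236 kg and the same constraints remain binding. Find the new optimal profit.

Check each constraint at x*: steel 231/231 (tight); mill time 203/203 (tight); lathe time 119/141 (slack 22); coolant 196/212 (slack 16).
Since lathe time, coolant are not tight, their duals are 0.
Dual feasibility on the basic columns requires 6·y_steel + 5·y_mill time = 50.5, 3·y_steel + 3·y_mill time = 27.
→ y_steel = 5.5 and y_mill time = 3.5.
Δz = y_steel·Δb = 5.5 × (5) = 27.5, so new z* = 1981 + 27.5 = 2008.5.

2008.5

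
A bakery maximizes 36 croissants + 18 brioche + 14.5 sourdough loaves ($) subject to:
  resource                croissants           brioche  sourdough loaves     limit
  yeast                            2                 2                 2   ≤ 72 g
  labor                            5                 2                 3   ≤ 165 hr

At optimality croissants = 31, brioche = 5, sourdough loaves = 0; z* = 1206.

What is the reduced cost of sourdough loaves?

-9.5

At the optimum: yeast uses 72 of 72 (binding); labor uses 165 of 165 (binding).
Dual feasibility on the basic columns requires 2·y_yeast + 5·y_labor = 36, 2·y_yeast + 2·y_labor = 18.
This yields shadow prices y_yeast = 3, y_labor = 6.
Reduced cost of sourdough loaves: c₃ − yᵀa₃ = 14.5 − (3·2 + 6·3) = 14.5 − 24 = -9.5.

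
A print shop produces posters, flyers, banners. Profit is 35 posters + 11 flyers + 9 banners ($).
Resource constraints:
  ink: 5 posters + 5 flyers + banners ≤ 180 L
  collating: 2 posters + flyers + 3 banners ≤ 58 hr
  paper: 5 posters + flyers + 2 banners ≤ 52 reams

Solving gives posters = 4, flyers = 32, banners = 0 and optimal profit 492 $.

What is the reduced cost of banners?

-4

At the optimum: ink uses 180 of 180 (binding); collating uses 40 of 58 (slack = 18); paper uses 52 of 52 (binding).
Slack constraints have shadow price 0 (complementary slackness).
From A_Bᵀ y = c: 5·y_ink + 5·y_paper = 35; 5·y_ink + 1·y_paper = 11.
This yields shadow prices y_ink = 1, y_paper = 6.
Reduced cost of banners: c₃ − yᵀa₃ = 9 − (1·1 + 6·2) = 9 − 13 = -4.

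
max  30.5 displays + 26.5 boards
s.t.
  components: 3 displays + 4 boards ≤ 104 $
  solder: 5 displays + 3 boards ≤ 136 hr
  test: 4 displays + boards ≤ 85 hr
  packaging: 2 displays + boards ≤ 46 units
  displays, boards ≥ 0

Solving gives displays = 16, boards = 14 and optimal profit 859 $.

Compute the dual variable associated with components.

4.5

Binding: components and packaging. Non-binding: solder (14 unused), test (7 unused).
Slack constraints have shadow price 0 (complementary slackness).
From A_Bᵀ y = c: 3·y_components + 2·y_packaging = 30.5; 4·y_components + 1·y_packaging = 26.5.
Solving: y_components = 4.5, y_packaging = 8.5.
Shadow price of components = 4.5.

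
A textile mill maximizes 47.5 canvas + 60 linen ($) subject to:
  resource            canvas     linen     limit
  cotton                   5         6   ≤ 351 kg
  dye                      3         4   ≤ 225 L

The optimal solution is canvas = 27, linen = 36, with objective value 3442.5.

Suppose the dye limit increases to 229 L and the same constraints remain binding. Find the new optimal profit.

3472.5

Check each constraint at x*: cotton 351/351 (tight); dye 225/225 (tight).
The binding rows give the dual system: 5·y_cotton + 3·y_dye = 47.5 and 6·y_cotton + 4·y_dye = 60.
→ y_cotton = 5 and y_dye = 7.5.
Δz = y_dye·Δb = 7.5 × (4) = 30, so new z* = 3442.5 + 30 = 3472.5.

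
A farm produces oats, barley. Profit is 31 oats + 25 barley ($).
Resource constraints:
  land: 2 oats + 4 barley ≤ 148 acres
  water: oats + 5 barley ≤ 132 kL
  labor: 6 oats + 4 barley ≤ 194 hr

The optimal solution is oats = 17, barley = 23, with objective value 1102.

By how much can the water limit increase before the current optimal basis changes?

35.75

Binding constraints: water, labor. The basis is B = [[1,5],[6,4]] with det -26.
Per unit increase in water, x* moves by d = (-0.1538, 0.2308).
The basis stays optimal until land becomes binding; allowable increase = 35.75 kL.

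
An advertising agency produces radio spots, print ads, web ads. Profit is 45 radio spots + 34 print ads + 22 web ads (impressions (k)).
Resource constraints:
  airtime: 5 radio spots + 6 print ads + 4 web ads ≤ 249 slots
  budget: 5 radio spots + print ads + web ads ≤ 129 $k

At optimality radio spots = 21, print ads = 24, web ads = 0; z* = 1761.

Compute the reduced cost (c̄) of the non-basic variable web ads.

Check each constraint at x*: airtime 249/249 (tight); budget 129/129 (tight).
From A_Bᵀ y = c: 5·y_airtime + 5·y_budget = 45; 6·y_airtime + 1·y_budget = 34.
→ y_airtime = 5 and y_budget = 4.
Reduced cost of web ads: c₃ − yᵀa₃ = 22 − (5·4 + 4·1) = 22 − 24 = -2.

-2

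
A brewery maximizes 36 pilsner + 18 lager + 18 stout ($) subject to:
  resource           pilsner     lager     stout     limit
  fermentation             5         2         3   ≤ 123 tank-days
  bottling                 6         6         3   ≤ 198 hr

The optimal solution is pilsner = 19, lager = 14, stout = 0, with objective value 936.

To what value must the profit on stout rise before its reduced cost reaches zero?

Both fermentation and bottling are binding at x*.
Dual feasibility on the basic columns requires 5·y_fermentation + 6·y_bottling = 36, 2·y_fermentation + 6·y_bottling = 18.
This yields shadow prices y_fermentation = 6, y_bottling = 1.
stout enters the basis when its profit ≥ yᵀa₃ = 6·3 + 1·3 = 21.

21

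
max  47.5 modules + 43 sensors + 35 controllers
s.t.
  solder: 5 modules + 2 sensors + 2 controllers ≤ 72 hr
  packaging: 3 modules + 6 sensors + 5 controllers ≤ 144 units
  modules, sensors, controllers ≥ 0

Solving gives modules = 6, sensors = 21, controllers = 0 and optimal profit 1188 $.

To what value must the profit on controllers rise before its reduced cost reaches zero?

38

At the optimum: solder uses 72 of 72 (binding); packaging uses 144 of 144 (binding).
The binding rows give the dual system: 5·y_solder + 3·y_packaging = 47.5 and 2·y_solder + 6·y_packaging = 43.
This yields shadow prices y_solder = 6.5, y_packaging = 5.
controllers enters the basis when its profit ≥ yᵀa₃ = 6.5·2 + 5·5 = 38.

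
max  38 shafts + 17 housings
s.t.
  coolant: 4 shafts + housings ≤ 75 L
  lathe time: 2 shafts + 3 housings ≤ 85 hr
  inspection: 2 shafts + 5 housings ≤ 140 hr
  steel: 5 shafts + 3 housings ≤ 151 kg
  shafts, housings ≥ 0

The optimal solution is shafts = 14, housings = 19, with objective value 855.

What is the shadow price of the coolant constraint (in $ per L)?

8

At the optimum: coolant uses 75 of 75 (binding); lathe time uses 85 of 85 (binding); inspection uses 123 of 140 (slack = 17); steel uses 127 of 151 (slack = 24).
Slack constraints have shadow price 0 (complementary slackness).
The binding rows give the dual system: 4·y_coolant + 2·y_lathe time = 38 and 1·y_coolant + 3·y_lathe time = 17.
→ y_coolant = 8 and y_lathe time = 3.
Shadow price of coolant = 8.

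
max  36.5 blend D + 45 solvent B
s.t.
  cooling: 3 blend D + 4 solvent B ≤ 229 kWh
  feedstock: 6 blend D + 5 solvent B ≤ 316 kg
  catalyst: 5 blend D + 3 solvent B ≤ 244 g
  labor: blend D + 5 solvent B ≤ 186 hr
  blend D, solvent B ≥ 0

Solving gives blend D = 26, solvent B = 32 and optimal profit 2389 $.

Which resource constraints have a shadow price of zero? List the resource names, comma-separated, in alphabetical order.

cooling: 206/229 (slack 23)
feedstock: 316/316 (binding)
catalyst: 226/244 (slack 18)
labor: 186/186 (binding)
By complementary slackness, a constraint with positive slack has shadow price 0 → catalyst, cooling.

catalyst, cooling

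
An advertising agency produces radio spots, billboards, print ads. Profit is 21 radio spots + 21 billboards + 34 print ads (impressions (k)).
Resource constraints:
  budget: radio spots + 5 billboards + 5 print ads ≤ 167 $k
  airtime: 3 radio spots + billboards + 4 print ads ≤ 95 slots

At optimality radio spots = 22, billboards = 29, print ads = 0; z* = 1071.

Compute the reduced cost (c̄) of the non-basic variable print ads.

-5

Both budget and airtime are binding at x*.
From A_Bᵀ y = c: 1·y_budget + 3·y_airtime = 21; 5·y_budget + 1·y_airtime = 21.
This yields shadow prices y_budget = 3, y_airtime = 6.
Reduced cost of print ads: c₃ − yᵀa₃ = 34 − (3·5 + 6·4) = 34 − 39 = -5.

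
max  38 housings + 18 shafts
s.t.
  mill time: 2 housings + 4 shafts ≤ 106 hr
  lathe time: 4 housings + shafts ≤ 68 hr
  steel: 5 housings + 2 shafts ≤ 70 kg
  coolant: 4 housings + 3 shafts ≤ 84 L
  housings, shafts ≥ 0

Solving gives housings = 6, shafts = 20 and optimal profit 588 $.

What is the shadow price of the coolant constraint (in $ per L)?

2

Binding: steel and coolant. Non-binding: mill time (14 unused), lathe time (24 unused).
Since mill time, lathe time are not tight, their duals are 0.
From A_Bᵀ y = c: 5·y_steel + 4·y_coolant = 38; 2·y_steel + 3·y_coolant = 18.
→ y_steel = 6 and y_coolant = 2.
Shadow price of coolant = 2.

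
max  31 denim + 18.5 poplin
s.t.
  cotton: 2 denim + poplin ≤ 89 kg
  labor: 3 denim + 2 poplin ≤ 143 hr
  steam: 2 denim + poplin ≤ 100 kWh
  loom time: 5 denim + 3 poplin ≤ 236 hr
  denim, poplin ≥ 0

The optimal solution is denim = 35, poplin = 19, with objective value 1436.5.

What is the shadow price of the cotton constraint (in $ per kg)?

Check each constraint at x*: cotton 89/89 (tight); labor 143/143 (tight); steam 89/100 (slack 11); loom time 232/236 (slack 4).
Since steam, loom time are not tight, their duals are 0.
Dual feasibility on the basic columns requires 2·y_cotton + 3·y_labor = 31, 1·y_cotton + 2·y_labor = 18.5.
This yields shadow prices y_cotton = 6.5, y_labor = 6.
Shadow price of cotton = 6.5.

6.5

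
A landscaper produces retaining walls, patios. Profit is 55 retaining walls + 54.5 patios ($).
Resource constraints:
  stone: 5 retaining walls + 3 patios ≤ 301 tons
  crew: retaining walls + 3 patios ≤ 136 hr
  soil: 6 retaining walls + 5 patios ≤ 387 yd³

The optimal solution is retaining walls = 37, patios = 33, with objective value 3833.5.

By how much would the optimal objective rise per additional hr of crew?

Check each constraint at x*: stone 284/301 (slack 17); crew 136/136 (tight); soil 387/387 (tight).
Slack constraints have shadow price 0 (complementary slackness).
The binding rows give the dual system: 1·y_crew + 6·y_soil = 55 and 3·y_crew + 5·y_soil = 54.5.
This yields shadow prices y_crew = 4, y_soil = 8.5.
Shadow price of crew = 4.

4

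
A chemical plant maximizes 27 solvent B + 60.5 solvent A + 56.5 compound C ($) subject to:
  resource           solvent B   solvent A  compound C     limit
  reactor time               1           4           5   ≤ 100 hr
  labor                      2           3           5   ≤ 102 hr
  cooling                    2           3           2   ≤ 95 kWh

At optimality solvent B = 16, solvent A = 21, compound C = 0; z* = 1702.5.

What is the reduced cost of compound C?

-2.5

Check each constraint at x*: reactor time 100/100 (tight); labor 95/102 (slack 7); cooling 95/95 (tight).
By complementary slackness, y = 0 for the non-binding constraint.
The binding rows give the dual system: 1·y_reactor time + 2·y_cooling = 27 and 4·y_reactor time + 3·y_cooling = 60.5.
→ y_reactor time = 8 and y_cooling = 9.5.
Reduced cost of compound C: c₃ − yᵀa₃ = 56.5 − (8·5 + 9.5·2) = 56.5 − 59 = -2.5.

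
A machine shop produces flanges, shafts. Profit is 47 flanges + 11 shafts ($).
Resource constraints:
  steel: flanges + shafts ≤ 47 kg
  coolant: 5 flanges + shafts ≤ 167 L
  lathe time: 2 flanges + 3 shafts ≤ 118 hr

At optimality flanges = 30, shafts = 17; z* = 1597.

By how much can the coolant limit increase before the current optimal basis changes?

Binding constraints: steel, coolant. The basis is B = [[1,1],[5,1]] with det -4.
Per unit increase in coolant, x* moves by d = (0.25, -0.25).
The basis stays optimal until shafts reaches 0; allowable increase = 68 L.

68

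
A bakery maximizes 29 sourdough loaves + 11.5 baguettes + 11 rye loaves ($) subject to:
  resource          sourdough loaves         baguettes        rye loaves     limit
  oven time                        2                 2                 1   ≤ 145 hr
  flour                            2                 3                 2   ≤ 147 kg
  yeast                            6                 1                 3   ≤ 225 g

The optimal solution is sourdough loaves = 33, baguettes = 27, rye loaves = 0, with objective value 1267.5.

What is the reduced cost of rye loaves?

-6

At the optimum: oven time uses 120 of 145 (slack = 25); flour uses 147 of 147 (binding); yeast uses 225 of 225 (binding).
Slack constraints have shadow price 0 (complementary slackness).
From A_Bᵀ y = c: 2·y_flour + 6·y_yeast = 29; 3·y_flour + 1·y_yeast = 11.5.
Solving: y_flour = 2.5, y_yeast = 4.
Reduced cost of rye loaves: c₃ − yᵀa₃ = 11 − (2.5·2 + 4·3) = 11 − 17 = -6.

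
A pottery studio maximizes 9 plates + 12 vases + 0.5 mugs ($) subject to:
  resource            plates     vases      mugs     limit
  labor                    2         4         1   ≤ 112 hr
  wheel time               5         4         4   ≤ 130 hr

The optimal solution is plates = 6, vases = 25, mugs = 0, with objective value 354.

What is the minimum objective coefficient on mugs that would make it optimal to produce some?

6

Both labor and wheel time are binding at x*.
The binding rows give the dual system: 2·y_labor + 5·y_wheel time = 9 and 4·y_labor + 4·y_wheel time = 12.
Solving: y_labor = 2, y_wheel time = 1.
mugs enters the basis when its profit ≥ yᵀa₃ = 2·1 + 1·4 = 6.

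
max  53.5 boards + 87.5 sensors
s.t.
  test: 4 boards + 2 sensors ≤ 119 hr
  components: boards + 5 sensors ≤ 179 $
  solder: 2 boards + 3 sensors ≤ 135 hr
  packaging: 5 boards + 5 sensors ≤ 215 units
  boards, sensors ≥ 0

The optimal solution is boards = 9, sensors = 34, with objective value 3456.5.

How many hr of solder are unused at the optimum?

15

solder used = 2·9 + 3·34 = 120; slack = 135 − 120 = 15.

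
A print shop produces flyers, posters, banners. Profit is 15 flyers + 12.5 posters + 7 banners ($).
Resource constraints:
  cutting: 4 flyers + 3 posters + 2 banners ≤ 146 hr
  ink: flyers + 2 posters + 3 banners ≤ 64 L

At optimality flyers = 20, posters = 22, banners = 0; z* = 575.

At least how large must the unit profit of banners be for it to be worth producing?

At the optimum: cutting uses 146 of 146 (binding); ink uses 64 of 64 (binding).
From A_Bᵀ y = c: 4·y_cutting + 1·y_ink = 15; 3·y_cutting + 2·y_ink = 12.5.
→ y_cutting = 3.5 and y_ink = 1.
banners enters the basis when its profit ≥ yᵀa₃ = 3.5·2 + 1·3 = 10.

10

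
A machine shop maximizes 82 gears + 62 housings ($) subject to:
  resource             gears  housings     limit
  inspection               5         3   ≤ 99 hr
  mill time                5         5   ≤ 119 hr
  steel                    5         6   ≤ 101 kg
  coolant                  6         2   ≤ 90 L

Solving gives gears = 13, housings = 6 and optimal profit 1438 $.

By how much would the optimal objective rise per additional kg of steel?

Binding: steel and coolant. Non-binding: inspection (16 unused), mill time (24 unused).
By complementary slackness, y = 0 for the non-binding constraints.
From A_Bᵀ y = c: 5·y_steel + 6·y_coolant = 82; 6·y_steel + 2·y_coolant = 62.
This yields shadow prices y_steel = 8, y_coolant = 7.
Shadow price of steel = 8.

8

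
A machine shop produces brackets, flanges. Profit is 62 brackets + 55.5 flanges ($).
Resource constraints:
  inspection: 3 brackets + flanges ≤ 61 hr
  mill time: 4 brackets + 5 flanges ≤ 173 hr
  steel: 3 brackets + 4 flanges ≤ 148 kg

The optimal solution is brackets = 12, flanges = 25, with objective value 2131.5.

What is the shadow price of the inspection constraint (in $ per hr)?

Binding: inspection and mill time. Non-binding: steel (12 unused).
By complementary slackness, y = 0 for the non-binding constraint.
From A_Bᵀ y = c: 3·y_inspection + 4·y_mill time = 62; 1·y_inspection + 5·y_mill time = 55.5.
This yields shadow prices y_inspection = 8, y_mill time = 9.5.
Shadow price of inspection = 8.

8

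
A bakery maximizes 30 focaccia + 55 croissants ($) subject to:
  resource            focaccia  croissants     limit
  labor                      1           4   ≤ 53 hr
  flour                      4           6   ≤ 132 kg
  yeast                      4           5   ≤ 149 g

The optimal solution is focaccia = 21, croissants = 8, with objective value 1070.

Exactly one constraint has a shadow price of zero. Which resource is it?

labor: 53/53 (binding)
flour: 132/132 (binding)
yeast: 124/149 (slack 25)
By complementary slackness, a constraint with positive slack has shadow price 0 → yeast.

yeast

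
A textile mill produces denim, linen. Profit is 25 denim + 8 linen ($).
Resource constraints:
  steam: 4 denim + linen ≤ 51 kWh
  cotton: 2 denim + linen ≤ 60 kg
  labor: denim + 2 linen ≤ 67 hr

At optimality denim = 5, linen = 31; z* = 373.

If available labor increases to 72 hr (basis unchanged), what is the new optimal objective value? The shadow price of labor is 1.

378

Δb = 5, so new z* = 373 + (1)·(5) = 373 + 5 = 378.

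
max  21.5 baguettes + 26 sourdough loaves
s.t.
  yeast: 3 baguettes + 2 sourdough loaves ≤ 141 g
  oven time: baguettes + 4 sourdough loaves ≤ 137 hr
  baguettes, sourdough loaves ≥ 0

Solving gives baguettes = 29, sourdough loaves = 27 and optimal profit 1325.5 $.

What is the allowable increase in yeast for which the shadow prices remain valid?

Binding constraints: yeast, oven time. The basis is B = [[3,2],[1,4]] with det 10.
Per unit increase in yeast, x* moves by d = (0.4, -0.1).
The basis stays optimal until sourdough loaves reaches 0; allowable increase = 270 g.

270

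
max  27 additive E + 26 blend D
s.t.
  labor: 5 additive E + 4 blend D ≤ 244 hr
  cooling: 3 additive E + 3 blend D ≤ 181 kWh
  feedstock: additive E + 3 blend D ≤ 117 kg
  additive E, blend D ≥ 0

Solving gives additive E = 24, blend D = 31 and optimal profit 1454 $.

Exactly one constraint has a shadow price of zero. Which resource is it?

labor: 244/244 (binding)
cooling: 165/181 (slack 16)
feedstock: 117/117 (binding)
By complementary slackness, a constraint with positive slack has shadow price 0 → cooling.

cooling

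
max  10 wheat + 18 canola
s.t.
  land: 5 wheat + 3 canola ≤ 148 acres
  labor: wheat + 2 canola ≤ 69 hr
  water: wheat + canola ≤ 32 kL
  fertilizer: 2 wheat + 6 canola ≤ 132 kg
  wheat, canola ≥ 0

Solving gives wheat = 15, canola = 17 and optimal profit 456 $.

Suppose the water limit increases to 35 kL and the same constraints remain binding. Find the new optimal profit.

474

At the optimum: land uses 126 of 148 (slack = 22); labor uses 49 of 69 (slack = 20); water uses 32 of 32 (binding); fertilizer uses 132 of 132 (binding).
Since land, labor are not tight, their duals are 0.
The binding rows give the dual system: 1·y_water + 2·y_fertilizer = 10 and 1·y_water + 6·y_fertilizer = 18.
Solving: y_water = 6, y_fertilizer = 2.
Δz = y_water·Δb = 6 × (3) = 18, so new z* = 456 + 18 = 474.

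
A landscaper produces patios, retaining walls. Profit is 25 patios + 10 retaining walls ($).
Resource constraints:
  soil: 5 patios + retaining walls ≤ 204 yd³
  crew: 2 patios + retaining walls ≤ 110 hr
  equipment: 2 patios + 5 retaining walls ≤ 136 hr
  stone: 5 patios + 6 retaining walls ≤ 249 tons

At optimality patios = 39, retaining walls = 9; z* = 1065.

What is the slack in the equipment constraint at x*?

13

equipment used = 2·39 + 5·9 = 123; slack = 136 − 123 = 13.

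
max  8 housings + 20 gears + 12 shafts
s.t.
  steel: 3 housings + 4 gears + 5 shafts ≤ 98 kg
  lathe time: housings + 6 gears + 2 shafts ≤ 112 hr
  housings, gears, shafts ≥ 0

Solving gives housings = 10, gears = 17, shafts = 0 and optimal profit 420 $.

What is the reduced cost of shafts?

Check each constraint at x*: steel 98/98 (tight); lathe time 112/112 (tight).
Dual feasibility on the basic columns requires 3·y_steel + 1·y_lathe time = 8, 4·y_steel + 6·y_lathe time = 20.
This yields shadow prices y_steel = 2, y_lathe time = 2.
Reduced cost of shafts: c₃ − yᵀa₃ = 12 − (2·5 + 2·2) = 12 − 14 = -2.

-2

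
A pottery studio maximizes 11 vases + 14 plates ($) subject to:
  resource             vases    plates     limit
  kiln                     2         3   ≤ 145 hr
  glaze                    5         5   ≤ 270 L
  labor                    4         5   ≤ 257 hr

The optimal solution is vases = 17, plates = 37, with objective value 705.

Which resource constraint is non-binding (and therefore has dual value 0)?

kiln: 145/145 (binding)
glaze: 270/270 (binding)
labor: 253/257 (slack 4)
By complementary slackness, a constraint with positive slack has shadow price 0 → labor.

labor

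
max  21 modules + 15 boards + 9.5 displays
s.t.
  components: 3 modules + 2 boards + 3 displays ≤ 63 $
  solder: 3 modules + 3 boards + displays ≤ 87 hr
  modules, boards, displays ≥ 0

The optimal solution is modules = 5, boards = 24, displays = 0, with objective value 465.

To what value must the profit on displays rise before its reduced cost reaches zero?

Check each constraint at x*: components 63/63 (tight); solder 87/87 (tight).
Dual feasibility on the basic columns requires 3·y_components + 3·y_solder = 21, 2·y_components + 3·y_solder = 15.
Solving: y_components = 6, y_solder = 1.
displays enters the basis when its profit ≥ yᵀa₃ = 6·3 + 1·1 = 19.

19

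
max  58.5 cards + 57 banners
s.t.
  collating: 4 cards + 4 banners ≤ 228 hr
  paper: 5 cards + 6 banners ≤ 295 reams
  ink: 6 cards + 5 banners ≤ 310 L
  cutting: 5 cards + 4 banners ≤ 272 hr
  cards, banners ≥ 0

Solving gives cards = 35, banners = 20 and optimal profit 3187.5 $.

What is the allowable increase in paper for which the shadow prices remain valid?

Binding constraints: paper, ink. The basis is B = [[5,6],[6,5]] with det -11.
Per unit increase in paper, x* moves by d = (-0.4545, 0.5455).
The basis stays optimal until collating becomes binding; allowable increase = 22 reams.

22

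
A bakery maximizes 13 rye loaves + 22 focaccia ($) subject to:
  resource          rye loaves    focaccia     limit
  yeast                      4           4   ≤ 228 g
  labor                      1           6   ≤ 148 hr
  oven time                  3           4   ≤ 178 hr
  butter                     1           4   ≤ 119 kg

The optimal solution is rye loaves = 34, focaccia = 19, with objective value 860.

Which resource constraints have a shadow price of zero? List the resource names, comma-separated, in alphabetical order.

yeast: 212/228 (slack 16)
labor: 148/148 (binding)
oven time: 178/178 (binding)
butter: 110/119 (slack 9)
By complementary slackness, a constraint with positive slack has shadow price 0 → butter, yeast.

butter, yeast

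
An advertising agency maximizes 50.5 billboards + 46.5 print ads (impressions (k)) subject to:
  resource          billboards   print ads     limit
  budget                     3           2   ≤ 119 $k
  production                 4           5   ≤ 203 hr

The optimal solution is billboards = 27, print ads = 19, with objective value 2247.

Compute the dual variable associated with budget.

Check each constraint at x*: budget 119/119 (tight); production 203/203 (tight).
Dual feasibility on the basic columns requires 3·y_budget + 4·y_production = 50.5, 2·y_budget + 5·y_production = 46.5.
This yields shadow prices y_budget = 9.5, y_production = 5.5.
Shadow price of budget = 9.5.

9.5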